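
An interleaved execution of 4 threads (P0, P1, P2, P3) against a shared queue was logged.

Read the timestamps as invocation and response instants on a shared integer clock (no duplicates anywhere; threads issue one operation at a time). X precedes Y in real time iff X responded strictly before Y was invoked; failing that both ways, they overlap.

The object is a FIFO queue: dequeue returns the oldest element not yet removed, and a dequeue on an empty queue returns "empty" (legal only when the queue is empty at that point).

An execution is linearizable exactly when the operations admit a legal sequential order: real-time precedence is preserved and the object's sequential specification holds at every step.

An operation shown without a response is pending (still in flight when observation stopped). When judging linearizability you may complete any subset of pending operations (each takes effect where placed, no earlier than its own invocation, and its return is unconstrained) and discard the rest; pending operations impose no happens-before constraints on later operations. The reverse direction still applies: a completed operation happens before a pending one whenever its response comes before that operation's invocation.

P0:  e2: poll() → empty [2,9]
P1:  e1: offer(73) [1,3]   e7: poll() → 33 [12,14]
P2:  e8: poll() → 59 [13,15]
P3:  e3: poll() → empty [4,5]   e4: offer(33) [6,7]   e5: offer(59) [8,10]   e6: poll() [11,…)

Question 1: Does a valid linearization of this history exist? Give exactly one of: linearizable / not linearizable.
already the first 9 events (up to e2's response at time 9) admit no linearization; the first 8 still do
no legal order exists: 4 real-time-consistent candidates over 4 completed queue operations, all rejected
include/drop combinations of the 1 pending operation (e5) were all tried; none helps
one such order, e1, e2, e3, e4 (pending dropped), breaks at step 2 where e2 poll() → empty is illegal
one such order, e1, e3, e2, e4 (pending dropped), breaks at step 2 where e3 poll() → empty is illegal

not linearizable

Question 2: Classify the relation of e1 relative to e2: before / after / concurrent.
e1 spans [1,3], e2 spans [2,9]
the intervals overlap in both directions

concurrent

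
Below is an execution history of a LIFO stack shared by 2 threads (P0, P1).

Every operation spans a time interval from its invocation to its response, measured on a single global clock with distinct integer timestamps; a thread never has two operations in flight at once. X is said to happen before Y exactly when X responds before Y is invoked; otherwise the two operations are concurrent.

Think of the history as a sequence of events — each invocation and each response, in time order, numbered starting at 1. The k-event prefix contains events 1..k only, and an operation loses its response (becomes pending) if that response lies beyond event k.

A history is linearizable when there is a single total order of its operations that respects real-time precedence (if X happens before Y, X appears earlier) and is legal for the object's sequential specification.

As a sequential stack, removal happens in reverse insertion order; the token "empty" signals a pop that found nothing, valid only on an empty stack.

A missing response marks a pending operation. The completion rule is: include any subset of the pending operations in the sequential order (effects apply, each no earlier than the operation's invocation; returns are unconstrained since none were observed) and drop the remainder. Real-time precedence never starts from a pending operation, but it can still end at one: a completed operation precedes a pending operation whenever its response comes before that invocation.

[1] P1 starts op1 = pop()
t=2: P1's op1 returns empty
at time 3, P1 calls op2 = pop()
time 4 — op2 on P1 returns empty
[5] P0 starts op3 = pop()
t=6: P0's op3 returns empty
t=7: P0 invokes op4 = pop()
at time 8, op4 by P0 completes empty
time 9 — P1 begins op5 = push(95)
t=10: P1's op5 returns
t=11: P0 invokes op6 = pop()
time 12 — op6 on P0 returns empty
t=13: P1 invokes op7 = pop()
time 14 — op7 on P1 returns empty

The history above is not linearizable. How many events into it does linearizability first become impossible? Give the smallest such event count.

events 1..11 are linearizable, e.g. via op1, op2, op3, op4, op5:
1. op1 pop() → empty, leaving stack <>
2. op2 pop() → empty, leaving stack <>
3. op3 pop() → empty, leaving stack <>
4. op4 pop() → empty, leaving stack <>
5. op5 push(95), leaving stack <95>
at event 12 (op6's time-12 response) nothing linearizes any more
sample order op1, op2, op3, op4, op5, op6 stalls at step 6 — op6 pop() → empty has no legal effect

12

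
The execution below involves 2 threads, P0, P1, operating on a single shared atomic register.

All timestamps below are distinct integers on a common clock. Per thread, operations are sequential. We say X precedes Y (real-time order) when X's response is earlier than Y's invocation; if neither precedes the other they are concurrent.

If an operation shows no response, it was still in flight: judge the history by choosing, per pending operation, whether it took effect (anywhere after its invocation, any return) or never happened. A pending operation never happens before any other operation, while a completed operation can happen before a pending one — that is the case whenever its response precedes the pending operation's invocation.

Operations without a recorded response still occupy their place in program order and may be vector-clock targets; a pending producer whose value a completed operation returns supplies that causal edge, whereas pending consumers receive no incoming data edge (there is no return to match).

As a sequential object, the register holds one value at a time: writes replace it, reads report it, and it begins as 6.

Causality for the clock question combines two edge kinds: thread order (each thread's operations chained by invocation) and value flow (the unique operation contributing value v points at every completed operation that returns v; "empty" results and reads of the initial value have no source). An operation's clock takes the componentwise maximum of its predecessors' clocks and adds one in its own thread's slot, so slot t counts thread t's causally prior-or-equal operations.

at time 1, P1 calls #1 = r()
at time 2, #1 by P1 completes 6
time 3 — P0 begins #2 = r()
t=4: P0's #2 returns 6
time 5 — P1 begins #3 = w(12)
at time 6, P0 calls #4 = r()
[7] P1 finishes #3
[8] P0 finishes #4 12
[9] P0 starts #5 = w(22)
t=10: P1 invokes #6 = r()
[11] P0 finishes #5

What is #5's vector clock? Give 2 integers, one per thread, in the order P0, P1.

invoked at 1, #1 has no predecessors; its own P1 bump gives (0, 1)
invoked at 3, #2 has no predecessors; its own P0 bump gives (1, 0)
#3, invoked 5, takes VC(#1)=(0, 1) under max, adds 1 for P1 → (0, 2)
#6, invoked 10, takes VC(#3)=(0, 2) under max, adds 1 for P1 → (0, 3)
#4, invoked 6, takes VC(#2)=(1, 0), VC(#3)=(0, 2) under max, adds 1 for P0 → (2, 2)
#5, invoked 9, takes VC(#4)=(2, 2) under max, adds 1 for P0 → (3, 2)
target: VC(#5) = (3, 2)

(3, 2)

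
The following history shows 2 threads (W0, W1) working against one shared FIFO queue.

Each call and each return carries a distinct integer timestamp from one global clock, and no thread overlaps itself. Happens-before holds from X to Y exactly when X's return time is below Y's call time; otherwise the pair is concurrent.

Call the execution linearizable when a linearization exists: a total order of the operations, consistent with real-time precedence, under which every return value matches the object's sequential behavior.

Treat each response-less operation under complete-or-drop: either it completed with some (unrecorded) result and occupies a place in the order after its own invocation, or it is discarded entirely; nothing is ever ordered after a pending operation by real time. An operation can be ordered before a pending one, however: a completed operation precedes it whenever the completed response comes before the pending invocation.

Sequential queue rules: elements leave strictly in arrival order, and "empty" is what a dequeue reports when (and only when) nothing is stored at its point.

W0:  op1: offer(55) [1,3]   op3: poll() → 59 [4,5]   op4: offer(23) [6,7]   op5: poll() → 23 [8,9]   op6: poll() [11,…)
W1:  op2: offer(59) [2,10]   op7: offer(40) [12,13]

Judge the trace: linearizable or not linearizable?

through event 8 a valid linearization exists; event 9 (op5 responding at time 9) ends that
the completed operations (4 total) allow one real-time order; the FIFO queue replay rejects it
include/drop combinations of the 1 pending operation (op2) were all tried; none helps
one such order, op1, op3, op4, op5 (pending dropped), breaks at step 2 where op3 poll() → 59 is illegal

not linearizable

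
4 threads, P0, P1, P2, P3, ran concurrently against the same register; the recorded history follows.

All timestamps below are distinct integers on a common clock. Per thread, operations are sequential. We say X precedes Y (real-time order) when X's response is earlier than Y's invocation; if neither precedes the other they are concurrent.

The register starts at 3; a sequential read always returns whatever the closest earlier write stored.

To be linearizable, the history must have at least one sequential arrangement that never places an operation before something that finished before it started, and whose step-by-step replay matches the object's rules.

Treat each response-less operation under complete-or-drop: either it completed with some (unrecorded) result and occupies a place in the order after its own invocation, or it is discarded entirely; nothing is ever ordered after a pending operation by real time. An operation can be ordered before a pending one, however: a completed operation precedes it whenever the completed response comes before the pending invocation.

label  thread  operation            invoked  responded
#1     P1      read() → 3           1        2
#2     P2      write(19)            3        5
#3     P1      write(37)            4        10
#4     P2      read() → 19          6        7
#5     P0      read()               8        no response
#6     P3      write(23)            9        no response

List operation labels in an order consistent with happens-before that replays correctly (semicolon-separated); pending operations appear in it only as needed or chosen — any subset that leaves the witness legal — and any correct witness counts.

#1; #2; #4; #3

after step 1 (#1 read() → 3): value 3
after step 2 (#2 write(19)): value 19
after step 3 (#4 read() → 19): value 19
after step 4 (#3 write(37)): value 37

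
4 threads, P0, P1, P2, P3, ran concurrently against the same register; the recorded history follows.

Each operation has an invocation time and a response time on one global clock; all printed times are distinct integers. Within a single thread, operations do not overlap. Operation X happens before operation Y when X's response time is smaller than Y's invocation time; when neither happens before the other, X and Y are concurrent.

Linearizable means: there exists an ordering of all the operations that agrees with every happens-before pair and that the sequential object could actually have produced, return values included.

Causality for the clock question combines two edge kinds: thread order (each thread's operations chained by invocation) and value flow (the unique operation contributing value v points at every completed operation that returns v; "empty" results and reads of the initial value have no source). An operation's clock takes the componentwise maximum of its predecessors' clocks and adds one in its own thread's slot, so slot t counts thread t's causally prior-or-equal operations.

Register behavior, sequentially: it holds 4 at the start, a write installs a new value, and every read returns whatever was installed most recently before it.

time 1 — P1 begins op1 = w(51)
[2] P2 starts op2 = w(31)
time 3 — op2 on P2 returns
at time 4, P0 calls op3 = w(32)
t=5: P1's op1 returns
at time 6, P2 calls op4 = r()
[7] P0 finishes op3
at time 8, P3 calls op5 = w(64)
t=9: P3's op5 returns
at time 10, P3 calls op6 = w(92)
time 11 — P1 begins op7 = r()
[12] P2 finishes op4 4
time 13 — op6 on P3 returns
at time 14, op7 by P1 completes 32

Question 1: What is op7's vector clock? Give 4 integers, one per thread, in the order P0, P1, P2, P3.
(1, 2, 0, 0)

root op op5, invoked 8: fresh clock plus P3's own tick → (0, 0, 0, 1)
root op op2, invoked 2: fresh clock plus P2's own tick → (0, 0, 1, 0)
root op op1, invoked 1: fresh clock plus P1's own tick → (0, 1, 0, 0)
root op op3, invoked 4: fresh clock plus P0's own tick → (1, 0, 0, 0)
op6, invoked 10, takes VC(op5)=(0, 0, 0, 1) under max, adds 1 for P3 → (0, 0, 0, 2)
op4, invoked 6, takes VC(op2)=(0, 0, 1, 0) under max, adds 1 for P2 → (0, 0, 2, 0)
op7, invoked 11, takes VC(op1)=(0, 1, 0, 0), VC(op3)=(1, 0, 0, 0) under max, adds 1 for P1 → (1, 2, 0, 0)
target: VC(op7) = (1, 2, 0, 0)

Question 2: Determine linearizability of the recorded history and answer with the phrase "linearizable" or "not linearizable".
not linearizable

already the first 12 events (up to op4's response at time 12) admit no linearization; the first 11 still do
the 5 completed operations admit 8 real-time orders; each fails the register replay
no completion choice of the 2 pending operations (op6, op7) rescues it — every subset was tried
for example op1, op2, op3, op4, op5 (pending dropped) fails at step 4: op4 r() → 4 is not legal there
for example op1, op2, op3, op5, op4 (pending dropped) fails at step 5: op4 r() → 4 is not legal there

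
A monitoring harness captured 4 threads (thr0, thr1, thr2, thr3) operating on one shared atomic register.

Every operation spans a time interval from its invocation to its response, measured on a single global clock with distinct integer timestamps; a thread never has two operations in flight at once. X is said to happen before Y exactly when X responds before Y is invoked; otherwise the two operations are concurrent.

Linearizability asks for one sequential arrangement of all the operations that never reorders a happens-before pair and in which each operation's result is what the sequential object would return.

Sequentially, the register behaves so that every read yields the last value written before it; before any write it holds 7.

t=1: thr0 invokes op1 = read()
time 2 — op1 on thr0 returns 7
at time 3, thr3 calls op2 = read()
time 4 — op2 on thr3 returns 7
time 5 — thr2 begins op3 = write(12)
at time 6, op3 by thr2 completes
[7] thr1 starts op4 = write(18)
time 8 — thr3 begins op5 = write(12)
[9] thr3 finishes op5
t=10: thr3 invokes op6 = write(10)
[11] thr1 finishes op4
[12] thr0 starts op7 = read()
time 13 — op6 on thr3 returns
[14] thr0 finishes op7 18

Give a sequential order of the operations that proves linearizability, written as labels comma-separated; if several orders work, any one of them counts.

op1, op2, op3, op5, op4, op7, op6

after step 1 (op1 read() → 7): value 7
after step 2 (op2 read() → 7): value 7
after step 3 (op3 write(12)): value 12
after step 4 (op5 write(12)): value 12
after step 5 (op4 write(18)): value 18
after step 6 (op7 read() → 18): value 18
after step 7 (op6 write(10)): value 10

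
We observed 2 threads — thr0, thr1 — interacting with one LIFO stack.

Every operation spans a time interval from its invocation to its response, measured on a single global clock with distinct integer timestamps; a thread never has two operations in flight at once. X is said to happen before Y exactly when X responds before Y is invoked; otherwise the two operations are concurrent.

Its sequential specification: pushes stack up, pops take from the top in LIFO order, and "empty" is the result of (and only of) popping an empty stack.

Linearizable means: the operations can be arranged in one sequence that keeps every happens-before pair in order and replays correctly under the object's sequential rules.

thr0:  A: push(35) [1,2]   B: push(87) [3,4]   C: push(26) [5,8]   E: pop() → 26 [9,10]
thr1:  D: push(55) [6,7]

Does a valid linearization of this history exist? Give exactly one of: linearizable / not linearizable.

one valid linearization: A, B, D, C, E
1. A push(35), leaving stack <35>
2. B push(87), leaving stack <35,87>
3. D push(55), leaving stack <35,87,55>
4. C push(26), leaving stack <35,87,55,26>
5. E pop() → 26, leaving stack <35,87,55>

linearizable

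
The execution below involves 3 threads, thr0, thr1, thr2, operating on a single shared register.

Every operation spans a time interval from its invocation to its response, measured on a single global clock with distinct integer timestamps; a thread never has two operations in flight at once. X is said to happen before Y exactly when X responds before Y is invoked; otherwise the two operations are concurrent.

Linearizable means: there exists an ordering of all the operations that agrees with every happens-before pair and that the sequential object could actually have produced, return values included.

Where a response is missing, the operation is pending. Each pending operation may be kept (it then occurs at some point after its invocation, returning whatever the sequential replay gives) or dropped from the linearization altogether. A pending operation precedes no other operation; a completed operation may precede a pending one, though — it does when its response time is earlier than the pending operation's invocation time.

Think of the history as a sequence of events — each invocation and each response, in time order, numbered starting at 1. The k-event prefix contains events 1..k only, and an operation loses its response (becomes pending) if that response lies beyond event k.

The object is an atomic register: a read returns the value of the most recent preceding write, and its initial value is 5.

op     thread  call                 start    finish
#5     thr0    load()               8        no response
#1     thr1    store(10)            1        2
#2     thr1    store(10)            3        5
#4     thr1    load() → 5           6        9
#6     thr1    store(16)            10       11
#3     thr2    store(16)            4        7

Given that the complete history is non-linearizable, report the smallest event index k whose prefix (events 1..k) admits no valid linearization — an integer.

one valid order for events 1..8 is #1, #2, #3:
step 1: #1 store(10) — value 10
step 2: #2 store(10) — value 10
step 3: #3 store(16) — value 16
once event 9 joins (#4's response, time 9), exhaustive search finds no witness
include/drop combinations of the 1 pending operation (#5) were all tried; none helps
sample order #1, #2, #3, #4 (pending dropped) stalls at step 4 — #4 load() → 5 has no legal effect
sample order #1, #2, #4, #3 (pending dropped) stalls at step 3 — #4 load() → 5 has no legal effect

9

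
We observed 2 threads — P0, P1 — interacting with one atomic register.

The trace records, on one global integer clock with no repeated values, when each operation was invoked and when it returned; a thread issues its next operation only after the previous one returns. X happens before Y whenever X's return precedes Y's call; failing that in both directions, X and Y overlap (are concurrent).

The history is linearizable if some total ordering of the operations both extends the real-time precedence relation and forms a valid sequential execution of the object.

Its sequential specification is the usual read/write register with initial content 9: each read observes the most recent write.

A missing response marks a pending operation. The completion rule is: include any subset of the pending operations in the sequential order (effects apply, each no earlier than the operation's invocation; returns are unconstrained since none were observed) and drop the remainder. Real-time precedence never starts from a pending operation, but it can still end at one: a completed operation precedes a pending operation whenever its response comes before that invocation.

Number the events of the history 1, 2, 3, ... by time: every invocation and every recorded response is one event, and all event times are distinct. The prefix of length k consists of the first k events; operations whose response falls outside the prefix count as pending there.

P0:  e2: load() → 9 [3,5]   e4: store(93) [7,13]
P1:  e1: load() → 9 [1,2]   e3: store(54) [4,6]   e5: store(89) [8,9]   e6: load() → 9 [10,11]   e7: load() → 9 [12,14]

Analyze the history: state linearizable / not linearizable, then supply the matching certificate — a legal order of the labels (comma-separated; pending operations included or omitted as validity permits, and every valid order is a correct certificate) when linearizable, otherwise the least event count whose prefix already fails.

not linearizable — minimal violating prefix: 11 events

cut after 10 events: linearizable; cut after 11 events (e6 responds, time 11): not linearizable
checked exhaustively: 2 real-time-consistent orders of 5 completed operations, zero legal atomic register replays
include/drop combinations of the 1 pending operation (e4) were all tried; none helps
sample order e1, e2, e3, e5, e6 (pending dropped) stalls at step 5 — e6 load() → 9 has no legal effect
sample order e1, e3, e2, e5, e6 (pending dropped) stalls at step 3 — e2 load() → 9 has no legal effect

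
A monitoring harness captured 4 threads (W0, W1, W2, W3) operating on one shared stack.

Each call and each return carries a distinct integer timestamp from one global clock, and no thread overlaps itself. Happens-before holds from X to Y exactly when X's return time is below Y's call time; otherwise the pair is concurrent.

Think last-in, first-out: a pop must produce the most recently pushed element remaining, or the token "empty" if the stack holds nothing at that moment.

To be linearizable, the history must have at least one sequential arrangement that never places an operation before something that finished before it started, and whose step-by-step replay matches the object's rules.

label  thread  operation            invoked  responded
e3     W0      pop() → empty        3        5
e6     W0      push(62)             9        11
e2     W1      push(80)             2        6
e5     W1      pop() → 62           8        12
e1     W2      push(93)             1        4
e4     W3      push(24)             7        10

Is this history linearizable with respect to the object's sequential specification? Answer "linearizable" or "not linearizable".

linearizable

a witness: e3, e1, e2, e4, e6, e5
1. e3 pop() → empty, leaving stack <>
2. e1 push(93), leaving stack <93>
3. e2 push(80), leaving stack <93,80>
4. e4 push(24), leaving stack <93,80,24>
5. e6 push(62), leaving stack <93,80,24,62>
6. e5 pop() → 62, leaving stack <93,80,24>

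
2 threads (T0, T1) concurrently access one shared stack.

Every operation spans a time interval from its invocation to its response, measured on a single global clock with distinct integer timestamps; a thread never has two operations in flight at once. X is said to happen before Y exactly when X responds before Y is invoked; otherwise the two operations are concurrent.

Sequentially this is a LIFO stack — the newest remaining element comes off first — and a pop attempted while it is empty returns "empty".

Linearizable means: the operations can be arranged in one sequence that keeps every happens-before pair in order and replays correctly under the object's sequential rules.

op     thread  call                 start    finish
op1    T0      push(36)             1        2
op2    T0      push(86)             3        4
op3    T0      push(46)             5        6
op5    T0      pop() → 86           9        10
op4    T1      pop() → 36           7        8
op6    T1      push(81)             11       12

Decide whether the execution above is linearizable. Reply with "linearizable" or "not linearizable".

not linearizable

the violation lands at event 8, op4's response at time 8: events 1..7 linearize, events 1..8 do not
the completed operations (4 total) allow one real-time order; the stack replay rejects it
take op1, op2, op3, op4: step 4 already fails, because op4 pop() → 36 cannot occur there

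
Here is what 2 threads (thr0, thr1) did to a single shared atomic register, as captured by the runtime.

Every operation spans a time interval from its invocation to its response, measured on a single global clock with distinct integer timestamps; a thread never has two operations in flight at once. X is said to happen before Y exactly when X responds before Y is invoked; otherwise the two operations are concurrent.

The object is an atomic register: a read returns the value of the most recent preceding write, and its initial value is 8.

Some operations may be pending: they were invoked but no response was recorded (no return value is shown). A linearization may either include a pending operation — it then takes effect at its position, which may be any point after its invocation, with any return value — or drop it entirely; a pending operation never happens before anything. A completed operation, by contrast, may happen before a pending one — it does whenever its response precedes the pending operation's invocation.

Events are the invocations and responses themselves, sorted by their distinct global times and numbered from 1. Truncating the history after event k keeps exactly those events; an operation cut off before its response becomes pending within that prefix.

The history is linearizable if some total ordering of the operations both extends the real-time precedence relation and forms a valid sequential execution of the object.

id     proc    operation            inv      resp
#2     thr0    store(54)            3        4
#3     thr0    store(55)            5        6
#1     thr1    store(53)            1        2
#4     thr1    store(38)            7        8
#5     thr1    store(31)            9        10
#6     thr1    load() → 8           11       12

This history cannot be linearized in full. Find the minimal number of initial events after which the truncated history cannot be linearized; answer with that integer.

events 1..11 are linearizable, e.g. via #1, #2, #3, #4, #5:
after step 1 (#1 store(53)): value 53
after step 2 (#2 store(54)): value 54
after step 3 (#3 store(55)): value 55
after step 4 (#4 store(38)): value 38
after step 5 (#5 store(31)): value 31
adding event 12 (#6 responds at 12) leaves no legal real-time order
take #1, #2, #3, #4, #5, #6: step 6 already fails, because #6 load() → 8 cannot occur there

12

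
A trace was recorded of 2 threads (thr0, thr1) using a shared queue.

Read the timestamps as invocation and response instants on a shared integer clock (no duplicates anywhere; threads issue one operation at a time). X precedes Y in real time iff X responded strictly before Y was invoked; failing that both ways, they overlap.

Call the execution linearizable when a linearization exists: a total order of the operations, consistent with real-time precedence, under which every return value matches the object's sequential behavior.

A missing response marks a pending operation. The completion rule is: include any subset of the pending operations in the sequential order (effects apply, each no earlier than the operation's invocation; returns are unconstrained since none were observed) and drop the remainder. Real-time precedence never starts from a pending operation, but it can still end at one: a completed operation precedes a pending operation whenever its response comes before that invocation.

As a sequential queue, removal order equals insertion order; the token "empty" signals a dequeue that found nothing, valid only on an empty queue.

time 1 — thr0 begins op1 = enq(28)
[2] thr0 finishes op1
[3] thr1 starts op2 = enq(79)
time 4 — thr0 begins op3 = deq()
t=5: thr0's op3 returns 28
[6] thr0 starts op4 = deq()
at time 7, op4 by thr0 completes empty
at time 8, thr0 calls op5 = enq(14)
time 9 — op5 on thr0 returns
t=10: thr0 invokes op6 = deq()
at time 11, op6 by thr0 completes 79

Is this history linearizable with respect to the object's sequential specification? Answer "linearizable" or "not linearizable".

witness order: op1, op3, op4, op2, op5, op6
after step 1 (op1 enq(28)): queue <28>
after step 2 (op3 deq() → 28): queue <>
after step 3 (op4 deq() → empty): queue <>
after step 4 (op2 enq(79) (pending, included)): queue <79>
after step 5 (op5 enq(14)): queue <79,14>
after step 6 (op6 deq() → 79): queue <14>

linearizable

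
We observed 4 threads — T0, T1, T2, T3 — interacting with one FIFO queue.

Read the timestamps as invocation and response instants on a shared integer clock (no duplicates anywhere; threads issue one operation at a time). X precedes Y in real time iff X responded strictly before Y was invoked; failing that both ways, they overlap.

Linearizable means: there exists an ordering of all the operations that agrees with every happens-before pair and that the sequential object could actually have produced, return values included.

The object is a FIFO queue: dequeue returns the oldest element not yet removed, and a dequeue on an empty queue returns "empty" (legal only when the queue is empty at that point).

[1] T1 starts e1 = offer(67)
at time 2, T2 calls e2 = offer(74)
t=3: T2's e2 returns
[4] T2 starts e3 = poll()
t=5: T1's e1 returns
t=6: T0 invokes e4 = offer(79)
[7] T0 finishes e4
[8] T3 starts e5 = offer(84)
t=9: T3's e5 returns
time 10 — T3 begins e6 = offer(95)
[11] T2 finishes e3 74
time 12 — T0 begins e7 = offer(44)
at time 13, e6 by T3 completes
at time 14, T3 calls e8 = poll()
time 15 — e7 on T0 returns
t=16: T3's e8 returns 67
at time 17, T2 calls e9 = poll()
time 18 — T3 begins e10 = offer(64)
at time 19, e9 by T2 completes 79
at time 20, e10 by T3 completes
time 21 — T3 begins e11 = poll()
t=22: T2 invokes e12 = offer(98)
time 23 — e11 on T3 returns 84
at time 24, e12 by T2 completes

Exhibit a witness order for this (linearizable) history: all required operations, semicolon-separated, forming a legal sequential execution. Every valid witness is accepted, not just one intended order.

after step 1 (e2 offer(74)): queue <74>
after step 2 (e1 offer(67)): queue <74,67>
after step 3 (e3 poll() → 74): queue <67>
after step 4 (e4 offer(79)): queue <67,79>
after step 5 (e5 offer(84)): queue <67,79,84>
after step 6 (e6 offer(95)): queue <67,79,84,95>
after step 7 (e7 offer(44)): queue <67,79,84,95,44>
after step 8 (e8 poll() → 67): queue <79,84,95,44>
after step 9 (e9 poll() → 79): queue <84,95,44>
after step 10 (e10 offer(64)): queue <84,95,44,64>
after step 11 (e11 poll() → 84): queue <95,44,64>
after step 12 (e12 offer(98)): queue <95,44,64,98>

e2; e1; e3; e4; e5; e6; e7; e8; e9; e10; e11; e12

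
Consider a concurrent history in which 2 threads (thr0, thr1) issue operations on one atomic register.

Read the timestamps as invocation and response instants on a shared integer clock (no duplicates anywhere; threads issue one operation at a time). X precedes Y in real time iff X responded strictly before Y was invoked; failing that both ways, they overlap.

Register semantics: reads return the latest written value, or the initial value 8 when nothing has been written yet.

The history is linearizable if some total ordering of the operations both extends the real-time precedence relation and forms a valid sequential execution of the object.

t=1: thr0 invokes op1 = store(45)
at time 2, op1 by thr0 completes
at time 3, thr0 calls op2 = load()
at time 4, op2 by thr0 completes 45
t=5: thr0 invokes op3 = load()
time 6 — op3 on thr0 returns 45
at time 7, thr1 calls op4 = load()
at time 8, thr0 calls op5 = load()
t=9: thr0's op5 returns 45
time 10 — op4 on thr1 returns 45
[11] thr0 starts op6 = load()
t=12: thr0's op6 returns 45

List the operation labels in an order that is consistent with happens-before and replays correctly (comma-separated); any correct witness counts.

op1, op2, op3, op4, op5, op6

step 1: op1 store(45) — value 45
step 2: op2 load() → 45 — value 45
step 3: op3 load() → 45 — value 45
step 4: op4 load() → 45 — value 45
step 5: op5 load() → 45 — value 45
step 6: op6 load() → 45 — value 45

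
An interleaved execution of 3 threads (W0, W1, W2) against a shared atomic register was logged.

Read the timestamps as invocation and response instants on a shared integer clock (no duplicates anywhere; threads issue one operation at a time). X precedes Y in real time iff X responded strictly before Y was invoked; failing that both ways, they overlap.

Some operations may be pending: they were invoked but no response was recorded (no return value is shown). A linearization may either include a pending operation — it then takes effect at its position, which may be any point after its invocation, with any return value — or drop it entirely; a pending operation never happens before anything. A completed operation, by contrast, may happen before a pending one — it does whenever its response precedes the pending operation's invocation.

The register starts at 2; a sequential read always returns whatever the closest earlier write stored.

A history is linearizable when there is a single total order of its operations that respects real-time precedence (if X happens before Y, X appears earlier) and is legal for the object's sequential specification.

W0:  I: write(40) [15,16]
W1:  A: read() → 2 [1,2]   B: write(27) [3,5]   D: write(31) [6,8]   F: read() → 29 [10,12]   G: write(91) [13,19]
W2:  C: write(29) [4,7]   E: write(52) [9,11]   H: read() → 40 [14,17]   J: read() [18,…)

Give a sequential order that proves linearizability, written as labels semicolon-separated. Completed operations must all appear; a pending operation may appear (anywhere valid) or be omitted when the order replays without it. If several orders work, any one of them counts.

A; B; D; C; F; E; G; I; H

after step 1 (A read() → 2): value 2
after step 2 (B write(27)): value 27
after step 3 (D write(31)): value 31
after step 4 (C write(29)): value 29
after step 5 (F read() → 29): value 29
after step 6 (E write(52)): value 52
after step 7 (G write(91)): value 91
after step 8 (I write(40)): value 40
after step 9 (H read() → 40): value 40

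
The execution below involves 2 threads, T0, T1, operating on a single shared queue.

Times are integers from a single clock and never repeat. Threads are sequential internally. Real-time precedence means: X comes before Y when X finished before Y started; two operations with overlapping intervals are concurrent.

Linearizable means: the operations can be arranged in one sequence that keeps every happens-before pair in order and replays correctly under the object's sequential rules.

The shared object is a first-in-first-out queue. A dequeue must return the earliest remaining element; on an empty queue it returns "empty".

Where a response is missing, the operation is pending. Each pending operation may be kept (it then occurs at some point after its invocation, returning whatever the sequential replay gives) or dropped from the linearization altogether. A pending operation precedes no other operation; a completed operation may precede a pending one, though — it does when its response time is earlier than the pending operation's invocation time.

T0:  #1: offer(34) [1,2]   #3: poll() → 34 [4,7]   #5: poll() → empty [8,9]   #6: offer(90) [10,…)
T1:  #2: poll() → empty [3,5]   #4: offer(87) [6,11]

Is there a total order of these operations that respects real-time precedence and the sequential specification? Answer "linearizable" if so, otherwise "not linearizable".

linearizable

one valid linearization: #1, #3, #2, #5, #4
1. #1 offer(34), leaving queue <34>
2. #3 poll() → 34, leaving queue <>
3. #2 poll() → empty, leaving queue <>
4. #5 poll() → empty, leaving queue <>
5. #4 offer(87), leaving queue <87>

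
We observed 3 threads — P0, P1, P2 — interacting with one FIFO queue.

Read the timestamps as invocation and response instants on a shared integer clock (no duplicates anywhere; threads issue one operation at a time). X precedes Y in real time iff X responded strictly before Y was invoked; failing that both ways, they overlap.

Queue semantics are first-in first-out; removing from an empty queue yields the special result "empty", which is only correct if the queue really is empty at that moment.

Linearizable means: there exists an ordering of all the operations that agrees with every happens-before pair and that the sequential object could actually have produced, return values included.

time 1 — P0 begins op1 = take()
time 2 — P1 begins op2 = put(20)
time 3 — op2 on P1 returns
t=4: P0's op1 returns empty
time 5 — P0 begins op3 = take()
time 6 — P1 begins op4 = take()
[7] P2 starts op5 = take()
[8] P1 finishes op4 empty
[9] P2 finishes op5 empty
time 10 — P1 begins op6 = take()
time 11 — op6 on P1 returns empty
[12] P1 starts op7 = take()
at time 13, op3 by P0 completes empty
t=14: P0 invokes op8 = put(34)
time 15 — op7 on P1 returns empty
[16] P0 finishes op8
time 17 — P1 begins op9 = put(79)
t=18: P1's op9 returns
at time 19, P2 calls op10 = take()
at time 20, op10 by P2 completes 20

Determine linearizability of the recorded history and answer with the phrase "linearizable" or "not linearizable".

not linearizable

events 1..12 are fine; event 13 — the response of op3 at time 13 — makes the prefix non-linearizable
checked exhaustively: 16 real-time-consistent orders of 6 completed operations, zero legal FIFO queue replays
no completion choice of the 1 pending operation (op7) rescues it — every subset was tried
sample order op1, op2, op3, op4, op5, op6 (pending dropped) stalls at step 3 — op3 take() → empty has no legal effect
sample order op1, op2, op3, op5, op4, op6 (pending dropped) stalls at step 3 — op3 take() → empty has no legal effect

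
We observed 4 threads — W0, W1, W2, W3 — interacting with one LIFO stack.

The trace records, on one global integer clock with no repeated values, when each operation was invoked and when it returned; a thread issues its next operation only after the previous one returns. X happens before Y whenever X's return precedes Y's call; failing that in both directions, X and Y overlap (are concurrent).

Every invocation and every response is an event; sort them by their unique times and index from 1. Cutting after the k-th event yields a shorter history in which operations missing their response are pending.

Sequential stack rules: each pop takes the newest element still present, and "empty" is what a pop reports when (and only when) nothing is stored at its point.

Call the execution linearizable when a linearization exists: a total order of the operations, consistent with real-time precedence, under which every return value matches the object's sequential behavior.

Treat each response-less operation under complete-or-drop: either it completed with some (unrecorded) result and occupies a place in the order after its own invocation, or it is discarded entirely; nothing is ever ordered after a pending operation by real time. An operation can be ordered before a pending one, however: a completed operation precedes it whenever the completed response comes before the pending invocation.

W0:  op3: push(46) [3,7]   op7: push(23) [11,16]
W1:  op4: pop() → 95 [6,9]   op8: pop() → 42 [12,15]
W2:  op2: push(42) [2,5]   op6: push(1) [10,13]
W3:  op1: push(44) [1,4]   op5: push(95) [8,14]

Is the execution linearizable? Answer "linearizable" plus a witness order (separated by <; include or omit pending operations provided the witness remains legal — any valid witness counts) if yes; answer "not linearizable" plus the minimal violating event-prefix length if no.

linearizable — witness: op1 < op3 < op2 < op5 < op4 < op8 < op6 < op7

1. op1 push(44), leaving stack <44>
2. op3 push(46), leaving stack <44,46>
3. op2 push(42), leaving stack <44,46,42>
4. op5 push(95), leaving stack <44,46,42,95>
5. op4 pop() → 95, leaving stack <44,46,42>
6. op8 pop() → 42, leaving stack <44,46>
7. op6 push(1), leaving stack <44,46,1>
8. op7 push(23), leaving stack <44,46,1,23>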